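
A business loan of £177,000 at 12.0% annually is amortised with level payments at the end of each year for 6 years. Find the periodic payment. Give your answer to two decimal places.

PMT = 177000 / ( [1 − (1+0.12)^(−6)] / 0.12 ) = 177000 / 4.111407 = 43,050.9522

£43,050.95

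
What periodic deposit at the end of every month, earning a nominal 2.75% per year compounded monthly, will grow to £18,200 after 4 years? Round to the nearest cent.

With 12 periods per year: i = 0.00229167, n = 48.
FV-annuity factor = 50.678224; PMT = 18200 / 50.678224 = 359.1286

£359.13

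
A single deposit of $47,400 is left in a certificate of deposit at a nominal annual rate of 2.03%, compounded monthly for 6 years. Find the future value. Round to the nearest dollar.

i = 0.0203/12 = 0.00169167 per month; n = 6·12 = 72.
47,400 × (1+0.00169167)^72 = 47,400 × 1.129412 = 53,534.1261

$53,534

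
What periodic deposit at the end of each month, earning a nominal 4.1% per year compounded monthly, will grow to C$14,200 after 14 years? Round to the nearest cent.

Periodic rate i = 0.041/12 = 0.00341667; n = 14 × 12 = 168 periods.
FV-annuity factor = 226.424841; PMT = 14200 / 226.424841 = 62.7140

C$62.71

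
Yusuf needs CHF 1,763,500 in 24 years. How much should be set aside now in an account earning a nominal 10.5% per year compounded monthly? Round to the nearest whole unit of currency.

Periodic rate i = 0.105/12 = 0.00875; n = 24 × 12 = 288 periods.
PV = 1,763,500 / (1 + 0.00875)^288 = 1,763,500 / 12.293109 = 143,454.3486

CHF 143,454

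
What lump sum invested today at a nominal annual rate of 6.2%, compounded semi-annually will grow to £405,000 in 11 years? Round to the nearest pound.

£206,902

Periodic rate i = 0.062/2 = 0.031; n = 11 × 2 = 22 periods.
PV = 405,000 / (1 + 0.031)^22 = 405,000 / 1.957450 = 206,901.8562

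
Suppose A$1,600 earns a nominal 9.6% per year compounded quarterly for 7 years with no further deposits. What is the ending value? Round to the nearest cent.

With 4 periods per year: i = 0.024, n = 28.
FV = PV·(1+i)^n = 1,600 × 1.942669 = 3,108.2702

A$3,108.27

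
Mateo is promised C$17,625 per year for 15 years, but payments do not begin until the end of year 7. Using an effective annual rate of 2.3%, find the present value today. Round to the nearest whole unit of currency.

C$193,221

Value one period before first payment (t=6): 17625 × [1 − (1+0.023)^(−15)] / 0.023 = 17625 × 12.565510 = 221,467.1082
Discount back 6 years: 221,467.1082 × (1+0.023)^(−6) = 221,467.1082 × 0.872461 = 193,221.4926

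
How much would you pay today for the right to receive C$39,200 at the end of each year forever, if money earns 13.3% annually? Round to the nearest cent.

C$294,736.84

PV = C/r = 39200/0.133 = 294,736.8421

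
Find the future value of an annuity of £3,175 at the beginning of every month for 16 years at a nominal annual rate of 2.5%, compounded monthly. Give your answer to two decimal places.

£750,154.61

i = 0.025/12 = 0.00208333 per month; n = 16·12 = 192.
Accumulation factor s(192|0.00208333) × (1+i) = 236.269170; FV = 3175 × 236.269170 = 750,154.6140
(Beginning-of-period payments → annuity-due factor ×(1+i).)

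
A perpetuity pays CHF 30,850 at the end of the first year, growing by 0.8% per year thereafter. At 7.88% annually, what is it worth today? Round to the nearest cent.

PV = PMT / (i − g) = 30850 / (0.0788 − 0.008) = 30850 / 0.070800 = 435,734.4633

CHF 435,734.46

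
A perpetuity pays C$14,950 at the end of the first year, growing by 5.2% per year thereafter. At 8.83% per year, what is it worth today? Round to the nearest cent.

C$411,845.73

PV = PMT / (i − g) = 14950 / (0.0883 − 0.052) = 14950 / 0.036300 = 411,845.7300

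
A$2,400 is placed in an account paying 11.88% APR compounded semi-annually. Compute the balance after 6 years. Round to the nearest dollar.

A$4,797

i = 0.1188/2 = 0.0594 per half-year; n = 6·2 = 12.
FV = 2,400 × (1 + 0.0594)^12 = 4,796.5709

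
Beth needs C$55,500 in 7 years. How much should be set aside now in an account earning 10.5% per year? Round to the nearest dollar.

C$27,590

PV = FV·(1+i)^(−n) = 55,500 × 0.497123 = 27,590.3390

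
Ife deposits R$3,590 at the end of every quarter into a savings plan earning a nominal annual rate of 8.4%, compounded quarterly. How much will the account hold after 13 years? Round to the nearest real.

R$332,796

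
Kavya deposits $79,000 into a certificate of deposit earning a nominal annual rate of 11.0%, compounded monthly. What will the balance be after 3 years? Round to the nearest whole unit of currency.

$109,721

With 12 periods per year: i = 0.00916667, n = 36.
FV = PV·(1+i)^n = 79,000 × 1.388879 = 109,721.4117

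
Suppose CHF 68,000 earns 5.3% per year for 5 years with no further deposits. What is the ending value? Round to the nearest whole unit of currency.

FV = PV·(1+i)^n = 68,000 × 1.294619 = 88,034.0676

CHF 88,034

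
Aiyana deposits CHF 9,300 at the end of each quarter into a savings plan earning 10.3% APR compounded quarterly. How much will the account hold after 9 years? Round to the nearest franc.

CHF 540,823

With 4 periods per year: i = 0.02575, n = 36.
FV = PMT · [(1+i)^n − 1] / i = 9300 · 58.152978 = 540,822.6990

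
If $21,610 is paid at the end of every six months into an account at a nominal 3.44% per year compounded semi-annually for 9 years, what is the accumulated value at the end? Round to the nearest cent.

$451,418.96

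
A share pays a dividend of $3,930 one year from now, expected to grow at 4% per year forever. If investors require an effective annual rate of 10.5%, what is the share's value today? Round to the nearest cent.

$60,461.54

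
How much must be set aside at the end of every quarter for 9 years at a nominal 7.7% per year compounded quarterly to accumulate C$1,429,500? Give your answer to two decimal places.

C$27,892.21

With 4 periods per year: i = 0.01925, n = 36.
FV-annuity factor = 51.250877; PMT = 1.4295e+06 / 51.250877 = 27,892.2055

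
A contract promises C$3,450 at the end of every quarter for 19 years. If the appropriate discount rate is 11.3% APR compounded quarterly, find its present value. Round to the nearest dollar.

With 4 periods per year: i = 0.02825, n = 76.
Annuity factor a(76|0.02825) = 31.137550; PV = 3450 × 31.137550 = 107,424.5462

C$107,425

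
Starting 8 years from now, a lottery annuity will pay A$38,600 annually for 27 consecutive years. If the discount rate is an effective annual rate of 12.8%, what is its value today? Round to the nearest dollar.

PV at t=7 (ordinary 27-year annuity): 38600 × a(27|0.128) = 38600 × 7.510196 = 289,893.5536
Discount back 7 years: 289,893.5536 × (1+0.128)^(−7) = 289,893.5536 × 0.430364 = 124,759.8548

A$124,760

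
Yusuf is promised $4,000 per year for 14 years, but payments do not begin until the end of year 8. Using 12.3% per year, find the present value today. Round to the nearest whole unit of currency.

$11,592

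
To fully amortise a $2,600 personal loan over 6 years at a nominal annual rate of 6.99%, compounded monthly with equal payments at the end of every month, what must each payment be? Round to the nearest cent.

i = 0.0699/12 = 0.005825 per month; n = 6·12 = 72.
PMT = 2600 / ( [1 − (1+0.005825)^(−72)] / 0.005825 ) = 2600 / 58.670968 = 44.3149

$44.31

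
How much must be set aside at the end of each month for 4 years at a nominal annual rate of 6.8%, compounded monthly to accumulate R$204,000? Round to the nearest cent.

R$3,710.13

i = 0.068/12 = 0.00566667 per month; n = 4·12 = 48.
FV-annuity factor = 54.984640; PMT = 204000 / 54.984640 = 3,710.1271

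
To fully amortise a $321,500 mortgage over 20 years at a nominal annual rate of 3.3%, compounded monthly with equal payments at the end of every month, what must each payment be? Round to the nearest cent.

$1,831.70

With 12 periods per year: i = 0.00275, n = 240.
Annuity-PV factor = 175.520098; PMT = 321500 / 175.520098 = 1,831.6991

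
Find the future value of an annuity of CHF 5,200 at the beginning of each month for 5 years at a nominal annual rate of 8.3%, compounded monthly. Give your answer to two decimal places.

i = 0.083/12 = 0.00691667 per month; n = 5·12 = 60.
Accumulation factor s(60|0.00691667) × (1+i) = 74.566496; FV = 5200 × 74.566496 = 387,745.7780
(annuity-due: payments at period start, so ×(1+i).)

CHF 387,745.78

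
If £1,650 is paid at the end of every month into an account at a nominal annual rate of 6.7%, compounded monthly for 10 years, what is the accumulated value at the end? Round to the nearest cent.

£280,923.29

i = 0.067/12 = 0.00558333 per month; n = 10·12 = 120.
Accumulation factor s(120|0.00558333) = 170.256541; FV = 1650 × 170.256541 = 280,923.2932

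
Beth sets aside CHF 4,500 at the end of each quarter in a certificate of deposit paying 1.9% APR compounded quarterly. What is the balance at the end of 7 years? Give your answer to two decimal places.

Periodic rate i = 0.019/4 = 0.00475; n = 7 × 4 = 28 periods.
Accumulation factor s(28|0.00475) = 29.871660; FV = 4500 × 29.871660 = 134,422.4702

CHF 134,422.47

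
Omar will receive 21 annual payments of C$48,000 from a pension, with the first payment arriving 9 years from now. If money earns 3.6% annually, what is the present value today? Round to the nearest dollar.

C$526,670

PV at t=8 (ordinary 21-year annuity): 48000 × a(21|0.036) = 48000 × 14.560481 = 698,903.0968
PV₀ = 698,903.0968 / (1+0.036)^8 = 698,903.0968 / 1.327022 = 526,670.4130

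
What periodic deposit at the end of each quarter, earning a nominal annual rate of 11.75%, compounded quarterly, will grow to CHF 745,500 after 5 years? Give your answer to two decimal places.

CHF 27,921.14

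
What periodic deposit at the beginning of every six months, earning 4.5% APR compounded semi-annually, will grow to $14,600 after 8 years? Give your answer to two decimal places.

$751.30

With 2 periods per year: i = 0.0225, n = 16.
FV-annuity factor × (1+i) = 19.433020; PMT = 14600 / 19.433020 = 751.2986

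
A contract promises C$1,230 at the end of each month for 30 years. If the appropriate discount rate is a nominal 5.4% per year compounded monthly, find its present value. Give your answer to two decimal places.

C$219,044.09

Periodic rate i = 0.054/12 = 0.0045; n = 30 × 12 = 360 periods.
PV = 1230 × [1 − (1+0.0045)^(−360)] / 0.0045 = 1230 × 178.084624 = 219,044.0877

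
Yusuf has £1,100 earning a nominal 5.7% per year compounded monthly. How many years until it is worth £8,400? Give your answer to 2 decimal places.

Periodic rate i = 0.057/12 = 0.00475.
(1+i)^n = 8400/1100 = 7.63636, so n = ln 7.63636 / ln 1.00475 = 428.9991 months
= 428.9991/12 years

35.75 years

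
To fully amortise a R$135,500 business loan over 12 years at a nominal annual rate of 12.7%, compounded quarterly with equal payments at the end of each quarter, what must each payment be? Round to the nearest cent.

R$5,537.28

Periodic rate i = 0.127/4 = 0.03175; n = 12 × 4 = 48 periods.
PMT = 135500 / ( [1 − (1+0.03175)^(−48)] / 0.03175 ) = 135500 / 24.470497 = 5,537.2804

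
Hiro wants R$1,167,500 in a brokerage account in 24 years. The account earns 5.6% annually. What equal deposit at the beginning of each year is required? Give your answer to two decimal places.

R$22,950.07

FV-annuity factor × (1+i) = 50.871294; PMT = 1.1675e+06 / 50.871294 = 22,950.0749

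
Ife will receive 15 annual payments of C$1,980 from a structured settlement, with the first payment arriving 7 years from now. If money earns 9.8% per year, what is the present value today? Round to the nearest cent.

Value one period before first payment (t=6): 1980 × [1 − (1+0.098)^(−15)] / 0.098 = 1980 × 7.693705 = 15,233.5366
Discount back 6 years: 15,233.5366 × (1+0.098)^(−6) = 15,233.5366 × 0.570671 = 8,693.3407

C$8,693.34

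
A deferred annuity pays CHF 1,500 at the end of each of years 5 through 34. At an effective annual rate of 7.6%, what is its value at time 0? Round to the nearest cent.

Value one period before first payment (t=4): 1500 × [1 − (1+0.076)^(−30)] / 0.076 = 1500 × 11.696329 = 17,544.4939
Discount back 4 years: 17,544.4939 × (1+0.076)^(−4) = 17,544.4939 × 0.746021 = 13,088.5567

CHF 13,088.56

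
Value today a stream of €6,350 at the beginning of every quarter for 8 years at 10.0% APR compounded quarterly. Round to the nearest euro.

With 4 periods per year: i = 0.025, n = 32.
PV = PMT · [1 − (1+i)^(−n)] / i × (1+i) = 6350 · 22.395407 = 142,210.8370
Payments are at the start of each period, so multiply by (1+i).

€142,211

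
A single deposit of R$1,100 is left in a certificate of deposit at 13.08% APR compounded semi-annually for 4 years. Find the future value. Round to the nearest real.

i = 0.1308/2 = 0.0654 per half-year; n = 4·2 = 8.
1,100 × (1+0.0654)^8 = 1,100 × 1.659975 = 1,825.9725

R$1,826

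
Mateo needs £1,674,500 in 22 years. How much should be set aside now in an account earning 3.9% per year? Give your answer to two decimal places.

£721,677.40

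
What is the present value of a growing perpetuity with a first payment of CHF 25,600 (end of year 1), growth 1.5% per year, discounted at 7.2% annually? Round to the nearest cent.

CHF 449,122.81

PV = D₁/(r − g) = 25600/(0.072 − 0.015) = 449,122.8070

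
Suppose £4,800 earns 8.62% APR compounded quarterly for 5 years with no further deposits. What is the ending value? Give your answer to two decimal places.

£7,352.48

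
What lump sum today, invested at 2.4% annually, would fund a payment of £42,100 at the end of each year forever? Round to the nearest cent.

£1,754,166.67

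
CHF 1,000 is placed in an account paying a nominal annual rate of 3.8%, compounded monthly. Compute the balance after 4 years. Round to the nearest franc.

CHF 1,164

With 12 periods per year: i = 0.00316667, n = 48.
1,000 × (1+0.00316667)^48 = 1,000 × 1.163881 = 1,163.8807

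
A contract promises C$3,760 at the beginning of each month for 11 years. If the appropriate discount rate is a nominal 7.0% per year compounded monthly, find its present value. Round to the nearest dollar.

C$347,473

With 12 periods per year: i = 0.00583333, n = 132.
PV = PMT · [1 − (1+i)^(−n)] / i × (1+i) = 3760 · 92.413084 = 347,473.1956
Payments are at the start of each period, so multiply by (1+i).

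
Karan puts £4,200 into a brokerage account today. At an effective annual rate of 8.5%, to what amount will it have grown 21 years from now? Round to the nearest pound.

£23,296

FV = PV·(1+i)^n = 4,200 × 5.546570 = 23,295.5942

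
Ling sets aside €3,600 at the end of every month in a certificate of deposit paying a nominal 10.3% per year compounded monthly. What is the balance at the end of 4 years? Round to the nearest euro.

€212,721

i = 0.103/12 = 0.00858333 per month; n = 4·12 = 48.
FV = 3600 × [(1+0.00858333)^48 − 1] / 0.00858333 = 3600 × 59.089201 = 212,721.1234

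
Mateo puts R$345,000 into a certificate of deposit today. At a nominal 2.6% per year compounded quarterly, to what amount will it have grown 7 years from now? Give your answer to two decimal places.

Periodic rate i = 0.026/4 = 0.0065; n = 7 × 4 = 28 periods.
FV = 345,000 × (1 + 0.0065)^28 = 413,623.2220

R$413,623.22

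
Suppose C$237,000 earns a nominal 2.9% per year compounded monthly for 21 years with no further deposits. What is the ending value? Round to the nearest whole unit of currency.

With 12 periods per year: i = 0.00241667, n = 252.
FV = PV·(1+i)^n = 237,000 × 1.837242 = 435,426.2557

C$435,426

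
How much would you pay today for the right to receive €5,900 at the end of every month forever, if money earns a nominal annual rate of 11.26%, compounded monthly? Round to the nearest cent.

€628,774.42

Periodic rate i = 0.1126/12 = 0.00938333.
PV = C/r = 5900/0.00938333 = 628,774.4227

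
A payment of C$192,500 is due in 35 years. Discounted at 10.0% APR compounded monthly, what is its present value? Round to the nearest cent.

C$5,897.92

Periodic rate i = 0.1/12 = 0.00833333; n = 35 × 12 = 420 periods.
PV = FV·(1+i)^(−n) = 192,500 × 0.030639 = 5,897.9154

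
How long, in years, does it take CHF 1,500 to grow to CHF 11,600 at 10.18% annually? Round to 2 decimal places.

n = ln(11600/1500) / ln(1+0.1018) = ln(7.73333) / 0.096945 = 21.1000 years

21.10 years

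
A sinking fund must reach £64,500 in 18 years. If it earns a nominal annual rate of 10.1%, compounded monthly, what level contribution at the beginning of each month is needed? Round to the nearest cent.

£105.29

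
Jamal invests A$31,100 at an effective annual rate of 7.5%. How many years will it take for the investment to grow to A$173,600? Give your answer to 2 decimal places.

23.78 years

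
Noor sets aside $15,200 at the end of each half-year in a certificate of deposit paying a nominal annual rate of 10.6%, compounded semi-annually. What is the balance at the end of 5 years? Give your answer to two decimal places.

With 2 periods per year: i = 0.053, n = 10.
Accumulation factor s(10|0.053) = 12.755423; FV = 15200 × 12.755423 = 193,882.4312

$193,882.43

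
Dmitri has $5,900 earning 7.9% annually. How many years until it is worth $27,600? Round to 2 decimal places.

(1+i)^n = 27600/5900 = 4.67797, so n = ln 4.67797 / ln 1.079 = 20.2916 years

20.29 years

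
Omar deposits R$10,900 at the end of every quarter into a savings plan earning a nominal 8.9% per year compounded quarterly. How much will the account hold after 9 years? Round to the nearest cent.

R$591,926.80

i = 0.089/4 = 0.02225 per quarter; n = 9·4 = 36.
FV = PMT · [(1+i)^n − 1] / i = 10900 · 54.305211 = 591,926.8013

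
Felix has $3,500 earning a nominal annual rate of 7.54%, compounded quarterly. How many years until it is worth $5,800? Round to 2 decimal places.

6.76 years

Periodic rate i = 0.0754/4 = 0.01885.
n = ln(5800/3500) / ln(1+0.01885) = ln(1.65714) / 0.018675 = 27.0472 quarters
= 27.0472/4 years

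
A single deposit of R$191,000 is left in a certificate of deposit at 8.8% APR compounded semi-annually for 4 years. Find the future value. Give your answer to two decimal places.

With 2 periods per year: i = 0.044, n = 8.
FV = 191,000 × (1 + 0.044)^8 = 269,548.7713

R$269,548.77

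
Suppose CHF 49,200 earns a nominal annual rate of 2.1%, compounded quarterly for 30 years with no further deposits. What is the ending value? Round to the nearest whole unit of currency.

CHF 92,226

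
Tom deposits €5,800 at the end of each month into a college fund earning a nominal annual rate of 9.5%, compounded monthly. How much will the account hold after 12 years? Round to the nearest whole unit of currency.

Periodic rate i = 0.095/12 = 0.00791667; n = 12 × 12 = 144 periods.
FV = 5800 × [(1+0.00791667)^144 − 1] / 0.00791667 = 5800 × 266.875491 = 1,547,877.8487

€1,547,878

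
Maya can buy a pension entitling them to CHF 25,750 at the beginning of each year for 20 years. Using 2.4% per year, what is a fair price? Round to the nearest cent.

CHF 414,964.72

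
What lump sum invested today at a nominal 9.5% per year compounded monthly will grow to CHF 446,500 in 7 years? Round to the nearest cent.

Periodic rate i = 0.095/12 = 0.00791667; n = 7 × 12 = 84 periods.
Discount factor = (1+0.00791667)^(−84) = 0.515622; PV = 446,500 × 0.515622 = 230,225.1818

CHF 230,225.18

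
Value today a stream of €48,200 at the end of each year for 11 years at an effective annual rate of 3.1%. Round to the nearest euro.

Annuity factor a(11|0.031) = 9.201585; PV = 48200 × 9.201585 = 443,516.4168

€443,516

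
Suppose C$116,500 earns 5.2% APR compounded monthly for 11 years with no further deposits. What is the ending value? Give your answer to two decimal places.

C$206,160.61

Periodic rate i = 0.052/12 = 0.00433333; n = 11 × 12 = 132 periods.
FV = 116,500 × (1 + 0.00433333)^132 = 206,160.6065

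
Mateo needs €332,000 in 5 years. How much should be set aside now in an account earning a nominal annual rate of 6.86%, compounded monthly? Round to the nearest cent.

With 12 periods per year: i = 0.00571667, n = 60.
PV = 332,000 / (1 + 0.00571667)^60 = 332,000 / 1.407793 = 235,830.1062

€235,830.11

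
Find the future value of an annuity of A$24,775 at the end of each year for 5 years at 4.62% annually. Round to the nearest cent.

FV = 24775 × [(1+0.0462)^5 − 1] / 0.0462 = 24775 × 5.483842 = 135,862.1858

A$135,862.19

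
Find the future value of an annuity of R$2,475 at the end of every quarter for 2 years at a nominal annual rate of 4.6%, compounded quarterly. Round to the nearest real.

i = 0.046/4 = 0.0115 per quarter; n = 2·4 = 8.
FV = PMT · [(1+i)^n − 1] / i = 2475 · 8.329513 = 20,615.5458

R$20,616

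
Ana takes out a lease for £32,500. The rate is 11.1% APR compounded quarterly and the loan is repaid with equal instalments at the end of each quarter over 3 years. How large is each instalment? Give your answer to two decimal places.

i = 0.111/4 = 0.02775 per quarter; n = 3·4 = 12.
Annuity-PV factor = 10.089034; PMT = 32500 / 10.089034 = 3,221.3193

£3,221.32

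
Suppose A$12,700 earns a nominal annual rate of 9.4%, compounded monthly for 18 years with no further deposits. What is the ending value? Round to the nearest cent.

i = 0.094/12 = 0.00783333 per month; n = 18·12 = 216.
12,700 × (1+0.00783333)^216 = 12,700 × 5.394648 = 68,512.0333

A$68,512.03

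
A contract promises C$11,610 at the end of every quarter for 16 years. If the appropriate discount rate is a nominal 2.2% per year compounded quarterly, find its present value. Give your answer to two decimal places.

C$624,916.19

With 4 periods per year: i = 0.0055, n = 64.
Annuity factor a(64|0.0055) = 53.825684; PV = 11610 × 53.825684 = 624,916.1904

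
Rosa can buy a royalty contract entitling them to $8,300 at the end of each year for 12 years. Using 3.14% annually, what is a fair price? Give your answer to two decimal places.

PV = PMT · [1 − (1+i)^(−n)] / i = 8300 · 9.871327 = 81,932.0143

$81,932.01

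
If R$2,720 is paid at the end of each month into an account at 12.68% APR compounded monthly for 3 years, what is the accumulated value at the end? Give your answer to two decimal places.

R$118,398.00

i = 0.1268/12 = 0.0105667 per month; n = 3·12 = 36.
Accumulation factor s(36|0.0105667) = 43.528678; FV = 2720 × 43.528678 = 118,398.0049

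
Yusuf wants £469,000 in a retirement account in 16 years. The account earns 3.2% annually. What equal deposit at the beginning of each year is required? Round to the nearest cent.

£22,192.53

PMT = 469000 / ( [(1+0.032)^16 − 1] / 0.032 × (1+i) ) = 469000 / 21.133233 = 22,192.5339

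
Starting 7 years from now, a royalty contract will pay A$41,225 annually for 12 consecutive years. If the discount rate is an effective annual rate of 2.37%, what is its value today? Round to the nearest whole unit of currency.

A$370,341

PV at t=6 (ordinary 12-year annuity): 41225 × a(12|0.0237) = 41225 × 10.338975 = 426,224.2482
PV₀ = 426,224.2482 / (1+0.0237)^6 = 426,224.2482 / 1.150896 = 370,341.1183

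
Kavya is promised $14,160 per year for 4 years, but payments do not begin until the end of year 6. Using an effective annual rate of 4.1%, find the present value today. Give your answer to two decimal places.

$41,945.07

Value one period before first payment (t=5): 14160 × [1 − (1+0.041)^(−4)] / 0.041 = 14160 × 3.621357 = 51,278.4125
PV₀ = 51,278.4125 / (1+0.041)^5 = 51,278.4125 / 1.222513 = 41,945.0701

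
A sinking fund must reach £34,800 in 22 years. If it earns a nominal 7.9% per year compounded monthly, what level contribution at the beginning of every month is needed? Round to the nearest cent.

£48.91

Periodic rate i = 0.079/12 = 0.00658333; n = 22 × 12 = 264 periods.
PMT = 34800 / ( [(1+0.00658333)^264 − 1] / 0.00658333 × (1+i) ) = 34800 / 711.539541 = 48.9080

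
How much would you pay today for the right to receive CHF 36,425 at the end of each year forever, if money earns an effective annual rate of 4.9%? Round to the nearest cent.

PV = PMT / i = 36425 / 0.049 = 743,367.3469

CHF 743,367.35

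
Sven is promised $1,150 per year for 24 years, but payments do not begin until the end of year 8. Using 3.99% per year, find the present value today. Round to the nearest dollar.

Value one period before first payment (t=7): 1150 × [1 − (1+0.0399)^(−24)] / 0.0399 = 1150 × 15.262586 = 17,551.9734
Discount back 7 years: 17,551.9734 × (1+0.0399)^(−7) = 17,551.9734 × 0.760429 = 13,347.0382

$13,347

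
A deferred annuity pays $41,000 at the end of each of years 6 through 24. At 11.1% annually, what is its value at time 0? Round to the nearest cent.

$188,683.92

Value one period before first payment (t=5): 41000 × [1 − (1+0.111)^(−19)] / 0.111 = 41000 × 7.789711 = 319,378.1468
Discount back 5 years: 319,378.1468 × (1+0.111)^(−5) = 319,378.1468 × 0.590785 = 188,683.9250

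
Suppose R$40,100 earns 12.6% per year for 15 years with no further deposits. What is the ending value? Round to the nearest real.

FV = PV·(1+i)^n = 40,100 × 5.930289 = 237,804.5886

R$237,805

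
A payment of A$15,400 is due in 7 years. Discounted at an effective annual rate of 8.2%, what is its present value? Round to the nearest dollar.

A$8,870

PV = FV·(1+i)^(−n) = 15,400 × 0.575982 = 8,870.1282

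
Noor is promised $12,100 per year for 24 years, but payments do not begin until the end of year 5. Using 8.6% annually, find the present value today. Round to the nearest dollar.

$87,185

PV at t=4 (ordinary 24-year annuity): 12100 × a(24|0.086) = 12100 × 10.022498 = 121,272.2233
PV₀ = 121,272.2233 / (1+0.086)^4 = 121,272.2233 / 1.390975 = 87,185.0536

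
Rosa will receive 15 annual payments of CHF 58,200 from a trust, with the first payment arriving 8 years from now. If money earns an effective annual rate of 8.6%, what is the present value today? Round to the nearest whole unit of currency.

PV at t=7 (ordinary 15-year annuity): 58200 × a(15|0.086) = 58200 × 8.254613 = 480,418.4860
PV₀ = 480,418.4860 / (1+0.086)^7 = 480,418.4860 / 1.781594 = 269,656.5250

CHF 269,657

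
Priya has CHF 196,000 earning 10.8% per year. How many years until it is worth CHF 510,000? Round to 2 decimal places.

9.32 years

n = ln(510000/196000) / ln(1+0.108) = ln(2.60204) / 0.102557 = 9.3246 years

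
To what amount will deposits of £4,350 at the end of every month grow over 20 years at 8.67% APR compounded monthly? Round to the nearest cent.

£2,786,448.27

With 12 periods per year: i = 0.007225, n = 240.
FV = 4350 × [(1+0.007225)^240 − 1] / 0.007225 = 4350 × 640.562821 = 2,786,448.2724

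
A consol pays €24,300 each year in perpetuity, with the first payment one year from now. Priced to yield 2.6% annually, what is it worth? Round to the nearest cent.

€934,615.38

PV = C/r = 24300/0.026 = 934,615.3846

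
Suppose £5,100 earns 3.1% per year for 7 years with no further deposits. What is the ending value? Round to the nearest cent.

£6,315.11

5,100 × (1+0.031)^7 = 5,100 × 1.238257 = 6,315.1087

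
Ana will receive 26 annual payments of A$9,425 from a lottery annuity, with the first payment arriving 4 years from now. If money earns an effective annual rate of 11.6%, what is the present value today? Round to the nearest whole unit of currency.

A$55,087

PV at t=3 (ordinary 26-year annuity): 9425 × a(26|0.116) = 9425 × 8.123785 = 76,566.6749
Discount back 3 years: 76,566.6749 × (1+0.116)^(−3) = 76,566.6749 × 0.719461 = 55,086.7567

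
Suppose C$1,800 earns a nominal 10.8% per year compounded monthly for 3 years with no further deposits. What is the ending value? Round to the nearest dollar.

C$2,485

With 12 periods per year: i = 0.009, n = 36.
FV = PV·(1+i)^n = 1,800 × 1.380645 = 2,485.1608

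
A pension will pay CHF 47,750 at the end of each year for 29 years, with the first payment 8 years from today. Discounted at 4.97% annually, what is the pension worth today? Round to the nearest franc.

CHF 516,566

PV at t=7 (ordinary 29-year annuity): 47750 × a(29|0.0497) = 47750 × 15.191792 = 725,408.0489
Discount back 7 years: 725,408.0489 × (1+0.0497)^(−7) = 725,408.0489 × 0.712104 = 516,566.2044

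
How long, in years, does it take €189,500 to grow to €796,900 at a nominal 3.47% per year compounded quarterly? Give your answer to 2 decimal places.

41.57 years

Periodic rate i = 0.0347/4 = 0.008675.
(1+i)^n = 796900/189500 = 4.20528, so n = ln 4.20528 / ln 1.00867 = 166.2895 quarters
= 166.2895/4 years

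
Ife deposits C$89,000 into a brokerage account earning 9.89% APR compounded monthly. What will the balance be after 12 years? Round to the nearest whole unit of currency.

With 12 periods per year: i = 0.00824167, n = 144.
FV = PV·(1+i)^n = 89,000 × 3.260681 = 290,200.6183

C$290,201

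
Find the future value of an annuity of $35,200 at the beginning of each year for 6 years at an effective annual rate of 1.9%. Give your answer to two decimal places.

FV = 35200 × [(1+0.019)^6 − 1] / 0.019 × (1+i) = 35200 × 6.411878 = 225,698.0992
(Beginning-of-period payments → annuity-due factor ×(1+i).)

$225,698.10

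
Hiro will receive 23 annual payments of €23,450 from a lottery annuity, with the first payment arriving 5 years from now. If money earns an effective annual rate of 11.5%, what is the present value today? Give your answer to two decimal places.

€121,140.55

PV at t=4 (ordinary 23-year annuity): 23450 × a(23|0.115) = 23450 × 7.984471 = 187,235.8466
Discount back 4 years: 187,235.8466 × (1+0.115)^(−4) = 187,235.8466 × 0.646994 = 121,140.5466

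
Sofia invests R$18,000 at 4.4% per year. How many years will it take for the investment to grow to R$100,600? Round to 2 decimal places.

(1+i)^n = 100600/18000 = 5.58889, so n = ln 5.58889 / ln 1.044 = 39.9629 years

39.96 years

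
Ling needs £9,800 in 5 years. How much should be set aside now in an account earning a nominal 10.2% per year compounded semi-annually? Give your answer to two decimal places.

£5,959.35

i = 0.102/2 = 0.051 per half-year; n = 5·2 = 10.
PV = 9,800 / (1 + 0.051)^10 = 9,800 / 1.644475 = 5,959.3503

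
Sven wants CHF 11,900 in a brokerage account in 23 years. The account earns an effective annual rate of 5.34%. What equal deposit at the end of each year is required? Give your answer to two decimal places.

CHF 275.26

PMT = 11900 / ( [(1+0.0534)^23 − 1] / 0.0534 ) = 11900 / 43.232489 = 275.2560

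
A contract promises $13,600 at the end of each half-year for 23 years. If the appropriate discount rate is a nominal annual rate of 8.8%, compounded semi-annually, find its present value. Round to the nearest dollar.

$266,446

i = 0.088/2 = 0.044 per half-year; n = 23·2 = 46.
Annuity factor a(46|0.044) = 19.591646; PV = 13600 × 19.591646 = 266,446.3829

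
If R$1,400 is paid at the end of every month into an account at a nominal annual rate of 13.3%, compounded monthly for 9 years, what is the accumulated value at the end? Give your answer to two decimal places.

R$289,066.91

i = 0.133/12 = 0.0110833 per month; n = 9·12 = 108.
FV = 1400 × [(1+0.0110833)^108 − 1] / 0.0110833 = 1400 × 206.476367 = 289,066.9137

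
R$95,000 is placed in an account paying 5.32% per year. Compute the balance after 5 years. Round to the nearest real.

FV = PV·(1+i)^n = 95,000 × 1.295849 = 123,105.6137

R$123,106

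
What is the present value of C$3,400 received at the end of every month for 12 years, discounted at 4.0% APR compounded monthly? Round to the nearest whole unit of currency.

i = 0.04/12 = 0.00333333 per month; n = 12·12 = 144.
PV = PMT · [1 − (1+i)^(−n)] / i = 3400 · 114.216744 = 388,336.9312

C$388,337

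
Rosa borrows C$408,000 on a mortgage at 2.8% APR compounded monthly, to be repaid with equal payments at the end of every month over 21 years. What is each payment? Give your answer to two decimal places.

C$2,143.26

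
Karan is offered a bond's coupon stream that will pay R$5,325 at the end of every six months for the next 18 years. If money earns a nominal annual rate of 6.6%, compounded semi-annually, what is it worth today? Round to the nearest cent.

R$111,222.51

i = 0.066/2 = 0.033 per half-year; n = 18·2 = 36.
PV = 5325 × [1 − (1+0.033)^(−36)] / 0.033 = 5325 × 20.886856 = 111,222.5086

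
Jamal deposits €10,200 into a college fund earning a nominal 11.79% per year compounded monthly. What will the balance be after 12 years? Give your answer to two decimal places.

€41,690.89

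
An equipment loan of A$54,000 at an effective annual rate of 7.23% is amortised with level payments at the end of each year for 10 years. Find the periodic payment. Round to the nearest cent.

PMT = 54000 / ( [1 − (1+0.0723)^(−10)] / 0.0723 ) = 54000 / 6.949513 = 7,770.3291

A$7,770.33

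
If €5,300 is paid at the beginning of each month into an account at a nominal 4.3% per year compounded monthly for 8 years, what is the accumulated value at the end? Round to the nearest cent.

With 12 periods per year: i = 0.00358333, n = 96.
FV = PMT · [(1+i)^n − 1] / i × (1+i) = 5300 · 114.747829 = 608,163.4928
(annuity-due: payments at period start, so ×(1+i).)

€608,163.49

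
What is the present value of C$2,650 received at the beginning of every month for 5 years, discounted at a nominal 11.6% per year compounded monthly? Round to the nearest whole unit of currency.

Periodic rate i = 0.116/12 = 0.00966667; n = 5 × 12 = 60 periods.
PV = PMT · [1 − (1+i)^(−n)] / i × (1+i) = 2650 · 45.804739 = 121,382.5571
(annuity-due: payments at period start, so ×(1+i).)

C$121,383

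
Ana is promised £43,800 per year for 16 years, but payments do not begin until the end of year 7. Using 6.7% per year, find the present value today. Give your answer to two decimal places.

PV at t=6 (ordinary 16-year annuity): 43800 × a(16|0.067) = 43800 × 9.637336 = 422,115.3220
PV₀ = 422,115.3220 / (1+0.067)^6 = 422,115.3220 / 1.475661 = 286,051.7440

£286,051.74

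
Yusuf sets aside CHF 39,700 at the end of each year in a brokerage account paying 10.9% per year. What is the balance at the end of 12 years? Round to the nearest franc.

CHF 896,279

FV = PMT · [(1+i)^n − 1] / i = 39700 · 22.576297 = 896,278.9824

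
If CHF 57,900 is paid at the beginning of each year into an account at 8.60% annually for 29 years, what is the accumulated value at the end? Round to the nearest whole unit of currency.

Accumulation factor s(29|0.086) × (1+i) = 125.536541; FV = 57900 × 125.536541 = 7,268,565.7269
Payments are at the start of each period, so multiply by (1+i).

CHF 7,268,566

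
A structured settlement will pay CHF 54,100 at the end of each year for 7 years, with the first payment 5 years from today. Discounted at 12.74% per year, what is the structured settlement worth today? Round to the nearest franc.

Value one period before first payment (t=4): 54100 × [1 − (1+0.1274)^(−7)] / 0.1274 = 54100 × 4.458633 = 241,212.0269
Discount back 4 years: 241,212.0269 × (1+0.1274)^(−4) = 241,212.0269 × 0.618996 = 149,309.2920

CHF 149,309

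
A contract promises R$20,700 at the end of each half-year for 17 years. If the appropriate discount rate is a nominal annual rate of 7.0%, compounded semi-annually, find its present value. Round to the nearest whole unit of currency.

With 2 periods per year: i = 0.035, n = 34.
PV = PMT · [1 − (1+i)^(−n)] / i = 20700 · 19.700684 = 407,804.1636

R$407,804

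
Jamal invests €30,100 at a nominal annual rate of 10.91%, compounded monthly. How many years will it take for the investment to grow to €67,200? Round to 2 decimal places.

7.39 years

Periodic rate i = 0.1091/12 = 0.00909167.
n = ln(67200/30100) / ln(1+0.00909167) = ln(2.23256) / 0.009051 = 88.7399 months
= 88.7399/12 years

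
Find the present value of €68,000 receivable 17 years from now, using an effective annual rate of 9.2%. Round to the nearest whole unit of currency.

€15,231

PV = 68,000 / (1 + 0.092)^17 = 68,000 / 4.464624 = 15,230.8472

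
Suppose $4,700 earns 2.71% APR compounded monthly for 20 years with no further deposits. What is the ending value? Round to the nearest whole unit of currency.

With 12 periods per year: i = 0.00225833, n = 240.
4,700 × (1+0.00225833)^240 = 4,700 × 1.718392 = 8,076.4419

$8,076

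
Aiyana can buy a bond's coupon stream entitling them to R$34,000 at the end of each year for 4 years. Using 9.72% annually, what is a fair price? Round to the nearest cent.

R$108,431.93

Annuity factor a(4|0.0972) = 3.189174; PV = 34000 × 3.189174 = 108,431.9272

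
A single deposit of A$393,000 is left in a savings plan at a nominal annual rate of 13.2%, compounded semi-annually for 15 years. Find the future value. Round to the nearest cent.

i = 0.132/2 = 0.066 per half-year; n = 15·2 = 30.
FV = 393,000 × (1 + 0.066)^30 = 2,673,675.4670

A$2,673,675.47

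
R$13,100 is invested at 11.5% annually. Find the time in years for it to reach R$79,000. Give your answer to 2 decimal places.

16.51 years

(1+i)^n = 79000/13100 = 6.03053, so n = ln 6.03053 / ln 1.115 = 16.5068 years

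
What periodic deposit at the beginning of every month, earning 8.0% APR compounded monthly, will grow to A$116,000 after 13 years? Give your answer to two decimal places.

A$422.22

Periodic rate i = 0.08/12 = 0.00666667; n = 13 × 12 = 156 periods.
PMT = 116000 / ( [(1+0.00666667)^156 − 1] / 0.00666667 × (1+i) ) = 116000 / 274.739859 = 422.2176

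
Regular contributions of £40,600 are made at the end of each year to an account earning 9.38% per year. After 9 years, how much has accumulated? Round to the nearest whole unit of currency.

£537,148

FV = 40600 × [(1+0.0938)^9 − 1] / 0.0938 = 40600 × 13.230245 = 537,147.9467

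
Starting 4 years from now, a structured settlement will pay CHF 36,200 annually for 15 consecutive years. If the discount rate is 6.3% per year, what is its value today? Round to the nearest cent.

CHF 287,050.81

Value one period before first payment (t=3): 36200 × [1 − (1+0.063)^(−15)] / 0.063 = 36200 × 9.524671 = 344,793.1056
Discount back 3 years: 344,793.1056 × (1+0.063)^(−3) = 344,793.1056 × 0.832531 = 287,050.8119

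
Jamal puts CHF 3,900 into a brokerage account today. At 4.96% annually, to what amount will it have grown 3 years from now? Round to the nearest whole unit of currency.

CHF 4,510

3,900 × (1+0.0496)^3 = 3,900 × 1.156303 = 4,509.5798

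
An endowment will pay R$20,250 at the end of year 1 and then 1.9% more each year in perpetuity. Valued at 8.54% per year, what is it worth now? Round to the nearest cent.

R$304,969.88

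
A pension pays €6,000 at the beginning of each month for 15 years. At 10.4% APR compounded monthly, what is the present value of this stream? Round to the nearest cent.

€550,578.47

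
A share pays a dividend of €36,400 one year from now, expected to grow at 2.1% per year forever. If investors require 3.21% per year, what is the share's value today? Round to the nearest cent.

PV = PMT / (i − g) = 36400 / (0.0321 − 0.021) = 36400 / 0.011100 = 3,279,279.2793

€3,279,279.28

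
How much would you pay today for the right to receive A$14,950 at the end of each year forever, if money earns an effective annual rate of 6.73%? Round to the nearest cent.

A$222,139.67

PV = C/r = 14950/0.0673 = 222,139.6731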